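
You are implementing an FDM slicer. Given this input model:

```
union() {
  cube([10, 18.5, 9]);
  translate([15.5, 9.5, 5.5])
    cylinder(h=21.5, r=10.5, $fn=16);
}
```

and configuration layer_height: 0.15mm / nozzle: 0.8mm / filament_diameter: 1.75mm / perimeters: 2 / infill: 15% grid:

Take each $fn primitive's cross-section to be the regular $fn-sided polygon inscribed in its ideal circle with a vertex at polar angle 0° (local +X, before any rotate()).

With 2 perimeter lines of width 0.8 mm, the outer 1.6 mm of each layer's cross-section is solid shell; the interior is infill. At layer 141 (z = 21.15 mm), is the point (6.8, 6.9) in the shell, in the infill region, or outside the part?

At z = 21.15 mm: the cube is absent (z outside [0, 9]); the r=10.5 cylinder at (15.5, 9.5) gives a regular 16-gon of circumradius 10.5 (constant along its height); Merging all regions: only the r=10.5 cylinder at (15.5, 9.5) is present, so the union is just that shape — 1 connected region. Overall, the cross-section is a single solid region. The nearest boundary edge runs (5.00, 9.50)→(5.80, 5.48); distance from the point to it = 1.26 mm. The point is inside the cross-section, 1.26 mm from the nearest boundary — within the 1.6 mm shell band (2 × 0.8).

shell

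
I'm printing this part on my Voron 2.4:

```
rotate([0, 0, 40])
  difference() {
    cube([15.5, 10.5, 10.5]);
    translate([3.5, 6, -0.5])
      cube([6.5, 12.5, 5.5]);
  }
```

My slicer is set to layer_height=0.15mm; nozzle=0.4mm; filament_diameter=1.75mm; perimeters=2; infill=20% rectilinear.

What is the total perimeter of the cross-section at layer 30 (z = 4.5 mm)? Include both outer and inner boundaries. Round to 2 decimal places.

61.00 mm

At z = 4.5 mm: the cube (footprint 15.5×10.5) is included at this height (perimeter 52.00 mm); the 6.5×12.5 cube at (3.5, 6) contributes its full rectangle (perimeter 38.00 mm); After the difference (first − rest): starting from the 15.5×10.5 cube, the 6.5×12.5 cube at (3.5, 6) partially overlaps it — only the 29.25 mm² overlap (of its 81.25 mm²) is removed, clipping the outline — boundary = 61.00 mm; (whole slice rotated 40° about Z — lengths, areas and connectivity unchanged). Overall, the cross-section is a single solid region. Total boundary length (outer) = 61.00 mm.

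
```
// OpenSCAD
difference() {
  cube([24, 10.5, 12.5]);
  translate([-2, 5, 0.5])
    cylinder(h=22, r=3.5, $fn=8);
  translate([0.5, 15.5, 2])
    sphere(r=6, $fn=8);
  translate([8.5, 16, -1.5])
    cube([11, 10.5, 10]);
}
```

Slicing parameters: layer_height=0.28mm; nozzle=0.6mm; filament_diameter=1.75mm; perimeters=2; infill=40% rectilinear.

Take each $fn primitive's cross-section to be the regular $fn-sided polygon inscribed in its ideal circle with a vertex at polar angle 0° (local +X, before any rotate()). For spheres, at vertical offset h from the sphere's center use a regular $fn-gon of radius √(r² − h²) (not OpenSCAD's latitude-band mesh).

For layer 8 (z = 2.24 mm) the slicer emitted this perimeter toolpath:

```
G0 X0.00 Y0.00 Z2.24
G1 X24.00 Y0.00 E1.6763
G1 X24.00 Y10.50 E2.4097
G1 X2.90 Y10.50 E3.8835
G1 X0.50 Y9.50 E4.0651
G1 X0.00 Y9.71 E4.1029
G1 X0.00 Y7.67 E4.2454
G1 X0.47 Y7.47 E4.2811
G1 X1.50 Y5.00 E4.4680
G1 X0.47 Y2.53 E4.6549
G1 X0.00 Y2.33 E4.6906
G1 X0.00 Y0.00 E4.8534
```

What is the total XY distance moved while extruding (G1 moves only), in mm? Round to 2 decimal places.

Sum the Euclidean lengths of each G1 segment: total = 69.49 mm.

69.49 mm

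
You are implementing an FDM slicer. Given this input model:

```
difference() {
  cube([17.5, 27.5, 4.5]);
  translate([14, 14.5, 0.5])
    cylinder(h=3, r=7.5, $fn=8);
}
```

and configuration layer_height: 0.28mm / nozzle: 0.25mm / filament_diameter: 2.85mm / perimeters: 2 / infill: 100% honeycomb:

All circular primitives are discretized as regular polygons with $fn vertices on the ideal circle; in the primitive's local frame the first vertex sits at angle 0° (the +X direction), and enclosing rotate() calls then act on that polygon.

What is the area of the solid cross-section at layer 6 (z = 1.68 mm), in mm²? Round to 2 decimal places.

At z = 1.68 mm: the cube (footprint 17.5×27.5) is included at this height (area 481.25 mm²); the cylinder at (14, 14.5): section is a regular 8-gon, circumradius r=7.5 (area = (8/2)·7.500²·sin(360°/8) = 159.10 mm²); After the difference (first − rest): starting from the 17.5×27.5 cube (481.25 mm²), the r=7.5 cylinder at (14, 14.5) partially overlaps it — only the 126.98 mm² overlap (of its 159.10 mm²) is removed, clipping the outline — area = 354.27 mm². Overall, the cross-section is a single solid region. Net area = 354.27 mm².

354.27 mm²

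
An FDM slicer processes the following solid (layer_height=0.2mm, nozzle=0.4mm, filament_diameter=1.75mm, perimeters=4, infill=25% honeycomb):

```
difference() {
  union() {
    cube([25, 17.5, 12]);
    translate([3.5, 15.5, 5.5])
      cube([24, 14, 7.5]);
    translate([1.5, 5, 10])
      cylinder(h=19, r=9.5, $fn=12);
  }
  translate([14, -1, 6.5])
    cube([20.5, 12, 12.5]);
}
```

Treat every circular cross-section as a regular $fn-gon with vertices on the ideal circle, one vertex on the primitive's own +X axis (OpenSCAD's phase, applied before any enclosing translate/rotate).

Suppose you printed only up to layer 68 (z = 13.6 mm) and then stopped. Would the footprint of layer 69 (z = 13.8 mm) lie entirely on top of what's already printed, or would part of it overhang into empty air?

Compare the two slices. At z = 13.6: the cube is absent (z outside [0, 12]); the cube at (3.5, 15.5) is not intersected at this z (z outside [5.5, 13]); the cylinder at (1.5, 5): section is a regular 12-gon, circumradius r=9.5 (area = (12/2)·9.500²·sin(360°/12) = 270.75 mm²); Merging all regions: only the r=9.5 cylinder at (1.5, 5) is present, so the union is just that shape — area = 270.75 mm²; the 20.5×12 cube at (14, -1) contributes its full rectangle (area 246.00 mm²); Taking the first minus the rest: starting from that combined region (270.75 mm²), the 20.5×12 cube at (14, -1) misses the remaining region (no effect) — area = 270.75 mm². At z = 13.8: the cube is not intersected at this z (z outside [0, 12]); the cube at (3.5, 15.5) is not intersected at this z (z outside [5.5, 13]); the cylinder at (1.5, 5): section is a regular 12-gon, circumradius r=9.5 (area = (12/2)·9.500²·sin(360°/12) = 270.75 mm²); Merging all regions: only the r=9.5 cylinder at (1.5, 5) is present, so the union is just that shape — area = 270.75 mm²; the cube at (14, -1) is present — its section is the full 20.5×12 rectangle (area 246.00 mm²); Subtracting the remaining from the first: starting from that combined region (270.75 mm²), the 20.5×12 cube at (14, -1) misses the remaining region (no effect) — area = 270.75 mm². Checking containment: the cross-section at z = 13.8 is a subset of the cross-section at z = 13.6.

entirely on top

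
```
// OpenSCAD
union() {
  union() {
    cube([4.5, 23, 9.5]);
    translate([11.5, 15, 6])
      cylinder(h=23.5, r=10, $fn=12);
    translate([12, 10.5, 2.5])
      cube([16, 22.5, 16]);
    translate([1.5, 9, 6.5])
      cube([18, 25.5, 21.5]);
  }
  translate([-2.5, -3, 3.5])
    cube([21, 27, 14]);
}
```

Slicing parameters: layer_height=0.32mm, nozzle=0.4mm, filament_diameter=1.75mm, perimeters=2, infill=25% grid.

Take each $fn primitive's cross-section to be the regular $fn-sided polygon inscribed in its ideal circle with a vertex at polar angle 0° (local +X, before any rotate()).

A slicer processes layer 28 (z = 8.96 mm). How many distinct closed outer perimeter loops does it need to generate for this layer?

At z = 8.96 mm: the 4.5×23 cube contributes its full rectangle; the cylinder at (11.5, 15): section is a regular 12-gon, circumradius r=10; the cube at (12, 10.5) is present — its section is the full 16×22.5 rectangle; the 18×25.5 cube at (1.5, 9) contributes its full rectangle; Combining (union): the regions partially overlap (shared area 470.01 mm²), so overlapping operands fuse into one piece — 1 connected region; the cube at (-2.5, -3) (footprint 21×27) is included at this height; Combining (union): the regions partially overlap (shared area 356.44 mm²), so overlapping operands fuse into one piece — 1 connected region. The result has 1 disconnected region.

1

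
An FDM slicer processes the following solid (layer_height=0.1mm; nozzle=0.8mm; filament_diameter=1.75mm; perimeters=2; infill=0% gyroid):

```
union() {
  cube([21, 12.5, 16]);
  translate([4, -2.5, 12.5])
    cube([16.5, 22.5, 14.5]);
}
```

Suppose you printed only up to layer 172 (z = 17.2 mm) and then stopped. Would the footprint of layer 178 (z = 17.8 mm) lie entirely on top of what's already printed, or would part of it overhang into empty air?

Compare the two slices. At z = 17.2: the cube is absent (z outside [0, 16]); the cube at (4, -2.5) (footprint 16.5×22.5) is included at this height (area 371.25 mm²); Merging all regions: only the 16.5×22.5 cube at (4, -2.5) is present, so the union is just that shape — area = 371.25 mm². At z = 17.8: the cube is absent (z outside [0, 16]); the cube at (4, -2.5) (footprint 16.5×22.5) is included at this height (area 371.25 mm²); Taking the union: only the 16.5×22.5 cube at (4, -2.5) is present, so the union is just that shape — area = 371.25 mm². Checking containment: the cross-section at z = 17.8 is a subset of the cross-section at z = 17.2.

entirely on top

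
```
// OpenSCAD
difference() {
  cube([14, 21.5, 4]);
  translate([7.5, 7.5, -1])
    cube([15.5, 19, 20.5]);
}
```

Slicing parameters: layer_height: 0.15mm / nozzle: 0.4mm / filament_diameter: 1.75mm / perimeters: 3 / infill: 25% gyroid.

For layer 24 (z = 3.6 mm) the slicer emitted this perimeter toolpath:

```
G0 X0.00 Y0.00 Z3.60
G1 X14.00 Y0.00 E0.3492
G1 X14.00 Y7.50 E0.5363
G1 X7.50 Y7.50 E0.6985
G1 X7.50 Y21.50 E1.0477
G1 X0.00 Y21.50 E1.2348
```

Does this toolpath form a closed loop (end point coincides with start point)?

Start point (G0): (0.00, 0.00). End point (last G1): the path does not return to the start — open.

no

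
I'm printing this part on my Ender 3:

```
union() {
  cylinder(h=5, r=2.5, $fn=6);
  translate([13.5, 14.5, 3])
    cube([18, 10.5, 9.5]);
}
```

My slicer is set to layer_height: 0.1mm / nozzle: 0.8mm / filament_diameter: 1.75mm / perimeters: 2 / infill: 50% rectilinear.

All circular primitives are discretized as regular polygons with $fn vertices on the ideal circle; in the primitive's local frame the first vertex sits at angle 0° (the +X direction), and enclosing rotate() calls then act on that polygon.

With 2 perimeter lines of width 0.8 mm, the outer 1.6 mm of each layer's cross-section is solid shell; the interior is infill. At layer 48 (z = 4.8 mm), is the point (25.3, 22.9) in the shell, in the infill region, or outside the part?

At z = 4.8 mm: the cylinder: section is a regular 6-gon, circumradius r=2.5; the cube at (13.5, 14.5) is present — its section is the full 18×10.5 rectangle; Combining (union): the 2 present regions are separate (no shared area or edge), so areas and boundary lengths simply add and each stays a separate island — 2 connected regions. Overall, the cross-section has 2 separate islands. The nearest boundary edge runs (13.50, 25.00)→(31.50, 25.00); distance from the point to it = 2.10 mm. (Shell/infill is judged within the island containing the point — the largest one.) The point is inside the cross-section and 2.10 mm from the nearest boundary — more than the 1.6 mm shell width (2 × 0.8), so it's in the infill interior.

infill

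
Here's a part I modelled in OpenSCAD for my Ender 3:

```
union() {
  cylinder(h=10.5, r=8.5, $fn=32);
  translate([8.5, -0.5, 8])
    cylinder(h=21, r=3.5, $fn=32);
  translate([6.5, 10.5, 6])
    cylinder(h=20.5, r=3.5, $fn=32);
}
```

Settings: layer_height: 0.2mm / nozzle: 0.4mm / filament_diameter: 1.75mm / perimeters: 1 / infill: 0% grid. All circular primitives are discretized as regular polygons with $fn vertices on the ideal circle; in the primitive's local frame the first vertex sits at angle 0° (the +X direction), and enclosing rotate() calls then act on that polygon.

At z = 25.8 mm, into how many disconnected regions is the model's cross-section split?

At z = 25.8 mm: the cylinder is not intersected at this z (z outside [0, 10.5]); the cylinder at (8.5, -0.5): section is a regular 32-gon, circumradius r=3.5; the cylinder at (6.5, 10.5): section is a regular 32-gon, circumradius r=3.5; Merging all regions: the 2 present regions are separate (no shared area or edge), so areas and boundary lengths simply add and each stays a separate island — 2 connected regions. The result has 2 disconnected regions.

2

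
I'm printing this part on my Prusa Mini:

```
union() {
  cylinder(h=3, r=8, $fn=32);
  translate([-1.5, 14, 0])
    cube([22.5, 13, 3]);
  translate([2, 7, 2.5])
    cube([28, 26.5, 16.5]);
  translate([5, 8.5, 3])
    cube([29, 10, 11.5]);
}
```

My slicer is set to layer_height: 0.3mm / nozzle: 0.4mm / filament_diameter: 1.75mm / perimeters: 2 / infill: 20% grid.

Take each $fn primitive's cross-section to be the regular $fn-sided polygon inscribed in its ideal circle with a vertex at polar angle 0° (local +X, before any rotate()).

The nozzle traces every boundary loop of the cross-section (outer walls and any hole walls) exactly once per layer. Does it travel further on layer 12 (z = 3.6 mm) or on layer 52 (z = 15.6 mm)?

Layer 12 (z = 3.6): the cylinder is absent (z outside [0, 3]); the cube at (-1.5, 14) does not reach this height (z outside [0, 3]); the 28×26.5 cube at (2, 7) contributes its full rectangle (perimeter 109.00 mm); the 29×10 cube at (5, 8.5) contributes its full rectangle (perimeter 78.00 mm); Merging all regions: the regions partially overlap (shared area 250.00 mm²), so the edge portions inside another operand are dropped and the merged outline is re-measured after clipping — boundary = 117.00 mm. So its perimeter = 117.00 mm. Layer 52 (z = 15.6): the cylinder does not reach this height (z outside [0, 3]); the cube at (-1.5, 14) is not intersected at this z (z outside [0, 3]); the 28×26.5 cube at (2, 7) contributes its full rectangle (perimeter 109.00 mm); the cube at (5, 8.5) does not reach this height (z outside [3, 14.5]); Merging all regions: only the 28×26.5 cube at (2, 7) is present, so the union is just that shape — boundary = 109.00 mm. So its perimeter = 109.00 mm. Layer 12 is larger (117.00 vs 109.00 mm).

layer 12 (z = 3.6 mm)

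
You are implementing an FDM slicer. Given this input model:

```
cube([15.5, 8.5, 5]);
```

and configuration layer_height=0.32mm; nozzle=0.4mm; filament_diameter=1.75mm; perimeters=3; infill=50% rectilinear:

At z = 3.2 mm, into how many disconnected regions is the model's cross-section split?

1

At z = 3.2 mm: the cube (footprint 15.5×8.5) is included at this height. The result has 1 disconnected region.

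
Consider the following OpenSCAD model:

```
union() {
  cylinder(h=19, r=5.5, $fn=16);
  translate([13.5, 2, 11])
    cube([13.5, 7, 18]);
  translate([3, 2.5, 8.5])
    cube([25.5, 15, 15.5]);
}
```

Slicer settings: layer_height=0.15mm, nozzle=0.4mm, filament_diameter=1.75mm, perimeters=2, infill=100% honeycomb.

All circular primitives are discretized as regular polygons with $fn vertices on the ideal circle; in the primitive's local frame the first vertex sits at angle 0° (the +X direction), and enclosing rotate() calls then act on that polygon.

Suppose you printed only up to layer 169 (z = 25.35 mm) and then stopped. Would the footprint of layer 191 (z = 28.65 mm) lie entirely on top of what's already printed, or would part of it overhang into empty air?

entirely on top

Compare the two slices. At z = 25.35: the cylinder is absent (z outside [0, 19]); the 13.5×7 cube at (13.5, 2) contributes its full rectangle (area 94.50 mm²); the cube at (3, 2.5) is absent (z outside [8.5, 24]); Combining (union): only the 13.5×7 cube at (13.5, 2) is present, so the union is just that shape — area = 94.50 mm². At z = 28.65: the cylinder does not reach this height (z outside [0, 19]); the cube at (13.5, 2) (footprint 13.5×7) is included at this height (area 94.50 mm²); the cube at (3, 2.5) does not reach this height (z outside [8.5, 24]); Combining (union): only the 13.5×7 cube at (13.5, 2) is present, so the union is just that shape — area = 94.50 mm². Checking containment: the cross-section at z = 28.65 is a subset of the cross-section at z = 25.35.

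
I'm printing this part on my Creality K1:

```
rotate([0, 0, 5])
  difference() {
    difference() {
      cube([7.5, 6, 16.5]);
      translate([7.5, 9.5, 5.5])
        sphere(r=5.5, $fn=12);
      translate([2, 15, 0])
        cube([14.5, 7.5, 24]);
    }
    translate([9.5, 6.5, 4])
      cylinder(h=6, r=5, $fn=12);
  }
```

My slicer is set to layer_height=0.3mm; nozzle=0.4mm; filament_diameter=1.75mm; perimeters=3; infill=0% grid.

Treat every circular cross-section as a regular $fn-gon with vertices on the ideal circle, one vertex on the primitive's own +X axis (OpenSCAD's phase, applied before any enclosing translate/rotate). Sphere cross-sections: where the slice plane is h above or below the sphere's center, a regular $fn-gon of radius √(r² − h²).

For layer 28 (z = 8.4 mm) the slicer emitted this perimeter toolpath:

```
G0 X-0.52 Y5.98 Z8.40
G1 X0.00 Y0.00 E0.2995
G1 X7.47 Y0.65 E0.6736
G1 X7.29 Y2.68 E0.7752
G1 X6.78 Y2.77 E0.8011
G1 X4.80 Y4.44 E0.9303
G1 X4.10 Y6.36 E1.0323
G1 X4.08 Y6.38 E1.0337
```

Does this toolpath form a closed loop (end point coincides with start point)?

no

Start point (G0): (-0.52, 5.98). End point (last G1): the path does not return to the start — open.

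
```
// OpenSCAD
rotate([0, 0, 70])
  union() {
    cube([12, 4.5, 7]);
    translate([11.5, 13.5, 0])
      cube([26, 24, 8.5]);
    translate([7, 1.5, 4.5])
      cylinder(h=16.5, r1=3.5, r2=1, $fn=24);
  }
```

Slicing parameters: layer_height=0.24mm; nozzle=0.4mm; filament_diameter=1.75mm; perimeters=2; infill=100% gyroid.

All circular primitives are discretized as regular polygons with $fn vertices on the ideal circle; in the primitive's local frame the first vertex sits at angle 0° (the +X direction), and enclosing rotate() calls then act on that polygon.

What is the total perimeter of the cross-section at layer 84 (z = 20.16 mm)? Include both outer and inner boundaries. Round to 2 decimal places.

7.06 mm

At z = 20.16 mm: the cube does not reach this height (z outside [0, 7]); the cube at (11.5, 13.5) is absent (z outside [0, 8.5]); the cone at (7, 1.5) (r1=3.5→r2=1) has section circumradius 1.127 here — a regular 24-gon (perimeter = 2·24·1.127·sin(180°/24) = 7.06 mm); Taking the union: only the cone at (7, 1.5) is present, so the union is just that shape — boundary = 7.06 mm; (whole slice rotated 70° about Z — lengths, areas and connectivity unchanged). Overall, the cross-section is a single solid region. Total boundary length (outer) = 7.06 mm.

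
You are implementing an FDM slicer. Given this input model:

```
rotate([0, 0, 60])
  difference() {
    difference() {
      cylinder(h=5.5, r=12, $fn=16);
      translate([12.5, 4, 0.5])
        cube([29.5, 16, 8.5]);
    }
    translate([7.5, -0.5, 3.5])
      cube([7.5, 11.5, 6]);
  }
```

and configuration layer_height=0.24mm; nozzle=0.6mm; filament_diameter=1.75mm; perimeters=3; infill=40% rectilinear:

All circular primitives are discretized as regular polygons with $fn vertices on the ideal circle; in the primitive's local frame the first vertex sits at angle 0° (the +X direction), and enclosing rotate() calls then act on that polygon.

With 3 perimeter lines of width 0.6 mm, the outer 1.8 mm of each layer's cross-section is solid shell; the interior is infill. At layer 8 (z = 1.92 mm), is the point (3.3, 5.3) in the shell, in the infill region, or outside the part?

At z = 1.92 mm: the r=12 cylinder gives a regular 16-gon of circumradius 12 (constant along its height); the 29.5×16 cube at (12.5, 4) contributes its full rectangle; Subtracting the remaining from the first: starting from the r=12 cylinder, the 29.5×16 cube at (12.5, 4) misses the remaining region (no effect) — 1 connected region; the cube at (7.5, -0.5) is absent (z outside [3.5, 9.5]); Taking the first minus the rest: none of the subtracted shapes is present at this height, so the result so far is unchanged — 1 connected region; (whole slice rotated 60° about Z — lengths, areas and connectivity unchanged). Overall, the cross-section is a single solid region. Undo the 60° rotation: the query point maps to (6.240, -0.208) in the un-rotated model frame. The nearest boundary edge runs (12.00, 0.00)→(11.09, -4.59); distance from the point to it = 5.61 mm. The point is inside the cross-section and 5.61 mm from the nearest boundary — more than the 1.8 mm shell width (3 × 0.6), so it's in the infill interior.

infill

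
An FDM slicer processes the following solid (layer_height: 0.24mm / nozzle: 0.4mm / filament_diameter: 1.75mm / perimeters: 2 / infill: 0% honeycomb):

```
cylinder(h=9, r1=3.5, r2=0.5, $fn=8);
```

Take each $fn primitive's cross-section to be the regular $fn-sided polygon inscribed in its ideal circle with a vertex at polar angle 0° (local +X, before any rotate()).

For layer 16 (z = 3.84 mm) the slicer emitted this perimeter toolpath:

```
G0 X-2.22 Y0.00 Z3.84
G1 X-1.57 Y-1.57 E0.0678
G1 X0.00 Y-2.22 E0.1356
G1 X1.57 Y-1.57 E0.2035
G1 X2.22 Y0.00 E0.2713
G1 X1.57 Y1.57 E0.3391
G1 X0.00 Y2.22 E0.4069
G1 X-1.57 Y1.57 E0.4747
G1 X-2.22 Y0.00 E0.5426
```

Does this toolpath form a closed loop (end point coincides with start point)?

yes

Start point (G0): (-2.22, 0.00). End point (last G1): the path returns to the start — closed.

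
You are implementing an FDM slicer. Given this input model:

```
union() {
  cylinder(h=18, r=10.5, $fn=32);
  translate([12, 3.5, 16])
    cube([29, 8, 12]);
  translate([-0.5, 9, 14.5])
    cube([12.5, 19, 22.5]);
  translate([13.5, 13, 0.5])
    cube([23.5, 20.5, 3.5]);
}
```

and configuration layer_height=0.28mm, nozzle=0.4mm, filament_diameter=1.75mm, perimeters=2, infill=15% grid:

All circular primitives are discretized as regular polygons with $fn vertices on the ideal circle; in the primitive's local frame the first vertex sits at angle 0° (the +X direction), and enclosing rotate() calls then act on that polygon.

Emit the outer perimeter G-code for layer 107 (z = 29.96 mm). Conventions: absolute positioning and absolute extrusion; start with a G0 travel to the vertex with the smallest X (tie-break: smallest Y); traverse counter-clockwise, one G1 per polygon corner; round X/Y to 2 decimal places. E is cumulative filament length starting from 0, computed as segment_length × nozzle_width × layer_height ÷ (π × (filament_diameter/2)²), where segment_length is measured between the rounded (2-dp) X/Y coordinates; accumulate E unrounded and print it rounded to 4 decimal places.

G0 X-0.50 Y9.00 Z29.96
G1 X12.00 Y9.00 E0.5821
G1 X12.00 Y28.00 E1.4668
G1 X-0.50 Y28.00 E2.0488
G1 X-0.50 Y9.00 E2.9335

At z = 29.96 mm: the cylinder is absent (z outside [0, 18]); the cube at (12, 3.5) is absent (z outside [16, 28]); the 12.5×19 cube at (-0.5, 9) contributes its full rectangle; the cube at (13.5, 13) does not reach this height (z outside [0.5, 4]); Taking the union: only the 12.5×19 cube at (-0.5, 9) is present, so the union is just that shape — 1 connected region. The outline is a single polygon with 4 vertices. Extrusion per mm of travel: 0.4 × 0.28 / (π × 0.875²) = 0.046564. Accumulating E over each segment gives final E = 2.9335.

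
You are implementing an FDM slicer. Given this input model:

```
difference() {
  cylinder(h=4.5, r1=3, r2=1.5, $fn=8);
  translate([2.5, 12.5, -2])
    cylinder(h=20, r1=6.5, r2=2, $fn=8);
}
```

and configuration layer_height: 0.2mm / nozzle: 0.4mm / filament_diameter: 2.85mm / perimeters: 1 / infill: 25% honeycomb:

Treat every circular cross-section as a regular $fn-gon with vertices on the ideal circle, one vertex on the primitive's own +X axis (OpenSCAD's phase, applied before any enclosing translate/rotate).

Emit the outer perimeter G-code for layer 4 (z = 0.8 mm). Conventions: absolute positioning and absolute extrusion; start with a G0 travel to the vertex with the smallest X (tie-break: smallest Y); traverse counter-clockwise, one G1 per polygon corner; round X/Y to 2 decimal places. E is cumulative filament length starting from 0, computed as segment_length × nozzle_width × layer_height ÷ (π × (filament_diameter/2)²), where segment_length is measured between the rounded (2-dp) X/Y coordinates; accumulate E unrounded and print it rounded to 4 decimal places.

At z = 0.8 mm: the cone contributes a regular 8-gon of circumradius 2.733 (interpolated between r1=3 and r2=1.5 at t=0.178); the cone at (2.5, 12.5) contributes a regular 8-gon of circumradius 5.870 (interpolated between r1=6.5 and r2=2 at t=0.140); Subtracting the remaining from the first: starting from the cone, the cone at (2.5, 12.5) misses the remaining region (no effect) — 1 connected region. The outline is a single polygon with 8 vertices. Extrusion per mm of travel: 0.4 × 0.2 / (π × 1.425²) = 0.012540. Accumulating E over each segment gives final E = 0.2096.

G0 X-2.73 Y0.00 Z0.80
G1 X-1.93 Y-1.93 E0.0262
G1 X0.00 Y-2.73 E0.0524
G1 X1.93 Y-1.93 E0.0786
G1 X2.73 Y0.00 E0.1048
G1 X1.93 Y1.93 E0.1310
G1 X0.00 Y2.73 E0.1572
G1 X-1.93 Y1.93 E0.1834
G1 X-2.73 Y0.00 E0.2096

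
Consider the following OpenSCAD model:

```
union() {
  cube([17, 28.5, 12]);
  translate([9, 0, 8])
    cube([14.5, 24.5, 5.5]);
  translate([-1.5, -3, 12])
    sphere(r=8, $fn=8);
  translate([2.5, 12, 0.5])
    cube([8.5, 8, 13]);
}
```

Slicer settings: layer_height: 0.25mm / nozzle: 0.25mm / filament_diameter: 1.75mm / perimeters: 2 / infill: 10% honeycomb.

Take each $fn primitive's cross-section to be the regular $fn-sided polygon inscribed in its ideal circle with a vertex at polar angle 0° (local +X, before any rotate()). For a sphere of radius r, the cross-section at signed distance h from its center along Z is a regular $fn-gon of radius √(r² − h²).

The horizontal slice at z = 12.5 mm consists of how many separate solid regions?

At z = 12.5 mm: the cube is absent (z outside [0, 12]); the cube at (9, 0) (footprint 14.5×24.5) is included at this height; the sphere at (-1.5, -3): section is a regular 8-gon, circumradius = √(r²−h²) = √(8²−0.5²) = 7.984; the cube at (2.5, 12) is present — its section is the full 8.5×8 rectangle; Taking the union: the regions partially overlap (shared area 16.00 mm²), so overlapping operands fuse into one piece — 2 connected regions. The result has 2 disconnected regions.

2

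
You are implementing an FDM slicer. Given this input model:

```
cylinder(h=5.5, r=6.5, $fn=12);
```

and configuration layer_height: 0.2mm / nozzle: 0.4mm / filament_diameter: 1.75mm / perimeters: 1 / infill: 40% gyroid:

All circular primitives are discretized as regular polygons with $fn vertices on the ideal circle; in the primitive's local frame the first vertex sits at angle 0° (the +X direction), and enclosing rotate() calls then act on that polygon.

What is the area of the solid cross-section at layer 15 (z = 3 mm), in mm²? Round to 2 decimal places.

126.75 mm²

At z = 3 mm: the cylinder: section is a regular 12-gon, circumradius r=6.5 (area = (12/2)·6.500²·sin(360°/12) = 126.75 mm²). Overall, the cross-section is a single solid region. Net area = 126.75 mm².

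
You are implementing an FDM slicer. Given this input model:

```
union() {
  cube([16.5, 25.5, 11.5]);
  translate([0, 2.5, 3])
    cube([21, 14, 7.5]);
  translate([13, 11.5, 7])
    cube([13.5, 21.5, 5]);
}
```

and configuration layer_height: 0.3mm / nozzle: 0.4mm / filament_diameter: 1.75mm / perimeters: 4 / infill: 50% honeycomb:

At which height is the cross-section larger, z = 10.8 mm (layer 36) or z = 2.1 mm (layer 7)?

layer 36 (z = 10.8 mm)

Layer 36 (z = 10.8): the cube is present — its section is the full 16.5×25.5 rectangle (area 420.75 mm²); the cube at (0, 2.5) does not reach this height (z outside [3, 10.5]); the cube at (13, 11.5) is present — its section is the full 13.5×21.5 rectangle (area 290.25 mm²); Taking the union: the regions partially overlap — summed areas 711.00 mm² minus the doubly-counted overlap 49.00 mm² gives 662.00 mm² — area = 662.00 mm². So its area = 662.00 mm². Layer 7 (z = 2.1): the 16.5×25.5 cube contributes its full rectangle (area 420.75 mm²); the cube at (0, 2.5) does not reach this height (z outside [3, 10.5]); the cube at (13, 11.5) is not intersected at this z (z outside [7, 12]); Merging all regions: only the 16.5×25.5 cube is present, so the union is just that shape — area = 420.75 mm². So its area = 420.75 mm². Layer 36 is larger (662.00 vs 420.75 mm²).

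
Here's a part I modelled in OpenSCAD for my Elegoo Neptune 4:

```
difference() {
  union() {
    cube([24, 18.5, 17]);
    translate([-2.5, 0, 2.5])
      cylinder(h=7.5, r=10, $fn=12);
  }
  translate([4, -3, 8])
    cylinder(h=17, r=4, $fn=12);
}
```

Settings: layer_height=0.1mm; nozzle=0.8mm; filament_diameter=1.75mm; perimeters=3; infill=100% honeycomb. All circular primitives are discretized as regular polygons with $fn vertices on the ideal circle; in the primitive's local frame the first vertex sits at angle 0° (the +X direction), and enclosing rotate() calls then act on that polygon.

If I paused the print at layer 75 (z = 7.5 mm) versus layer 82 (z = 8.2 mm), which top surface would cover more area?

layer 75 (z = 7.5 mm)

Layer 75 (z = 7.5): the cube is present — its section is the full 24×18.5 rectangle (area 444.00 mm²); the r=10 cylinder at (-2.5, 0) gives a regular 12-gon of circumradius 10 (constant along its height) (area = (12/2)·10.000²·sin(360°/12) = 300.00 mm²); Taking the union: the regions partially overlap — summed areas 744.00 mm² minus the doubly-counted overlap 50.84 mm² gives 693.16 mm² — area = 693.16 mm²; the cylinder at (4, -3) is not intersected at this z (z outside [8, 25]); After the difference (first − rest): none of the subtracted shapes is present at this height, so the result so far is unchanged — area = 693.16 mm². So its area = 693.16 mm². Layer 82 (z = 8.2): the cube (footprint 24×18.5) is included at this height (area 444.00 mm²); the cylinder at (-2.5, 0): section is a regular 12-gon, circumradius r=10 (area = (12/2)·10.000²·sin(360°/12) = 300.00 mm²); Taking the union: the regions partially overlap — summed areas 744.00 mm² minus the doubly-counted overlap 50.84 mm² gives 693.16 mm² — area = 693.16 mm²; the r=4 cylinder at (4, -3) gives a regular 12-gon of circumradius 4 (constant along its height) (area = (12/2)·4.000²·sin(360°/12) = 48.00 mm²); Subtracting the remaining from the first: starting from the result so far (693.16 mm²), the r=4 cylinder at (4, -3) partially overlaps it — only the 41.62 mm² overlap (of its 48.00 mm²) is removed, clipping the outline — area = 651.55 mm². So its area = 651.55 mm². Layer 75 is larger (693.16 vs 651.55 mm²).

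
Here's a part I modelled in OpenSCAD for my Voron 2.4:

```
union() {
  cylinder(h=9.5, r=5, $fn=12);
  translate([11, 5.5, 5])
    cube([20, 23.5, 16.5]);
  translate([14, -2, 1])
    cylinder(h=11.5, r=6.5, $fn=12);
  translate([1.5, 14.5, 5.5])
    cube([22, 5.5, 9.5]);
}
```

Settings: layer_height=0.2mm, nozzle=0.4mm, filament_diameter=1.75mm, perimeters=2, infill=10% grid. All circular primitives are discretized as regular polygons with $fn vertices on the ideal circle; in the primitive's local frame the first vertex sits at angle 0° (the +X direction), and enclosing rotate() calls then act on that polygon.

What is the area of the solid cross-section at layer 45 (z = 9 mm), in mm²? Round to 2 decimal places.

At z = 9 mm: the cylinder: section is a regular 12-gon, circumradius r=5 (area = (12/2)·5.000²·sin(360°/12) = 75.00 mm²); the 20×23.5 cube at (11, 5.5) contributes its full rectangle (area 470.00 mm²); the cylinder at (14, -2): section is a regular 12-gon, circumradius r=6.5 (area = (12/2)·6.500²·sin(360°/12) = 126.75 mm²); the cube at (1.5, 14.5) is present — its section is the full 22×5.5 rectangle (area 121.00 mm²); Taking the union: the regions partially overlap — summed areas 792.75 mm² minus the doubly-counted overlap 68.75 mm² gives 724.00 mm² — area = 724.00 mm². Overall, the cross-section has 3 separate islands. Net area = 724.00 mm².

724.00 mm²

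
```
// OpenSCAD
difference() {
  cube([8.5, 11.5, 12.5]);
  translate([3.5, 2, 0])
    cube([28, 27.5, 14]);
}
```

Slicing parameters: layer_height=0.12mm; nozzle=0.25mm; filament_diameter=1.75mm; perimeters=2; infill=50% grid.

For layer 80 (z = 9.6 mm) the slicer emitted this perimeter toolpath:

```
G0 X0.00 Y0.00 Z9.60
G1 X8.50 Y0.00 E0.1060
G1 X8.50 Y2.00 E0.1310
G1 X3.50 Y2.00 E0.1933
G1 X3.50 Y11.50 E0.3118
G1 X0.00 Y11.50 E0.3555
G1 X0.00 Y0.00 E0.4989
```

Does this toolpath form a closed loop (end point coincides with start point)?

Start point (G0): (0.00, 0.00). End point (last G1): the path returns to the start — closed.

yes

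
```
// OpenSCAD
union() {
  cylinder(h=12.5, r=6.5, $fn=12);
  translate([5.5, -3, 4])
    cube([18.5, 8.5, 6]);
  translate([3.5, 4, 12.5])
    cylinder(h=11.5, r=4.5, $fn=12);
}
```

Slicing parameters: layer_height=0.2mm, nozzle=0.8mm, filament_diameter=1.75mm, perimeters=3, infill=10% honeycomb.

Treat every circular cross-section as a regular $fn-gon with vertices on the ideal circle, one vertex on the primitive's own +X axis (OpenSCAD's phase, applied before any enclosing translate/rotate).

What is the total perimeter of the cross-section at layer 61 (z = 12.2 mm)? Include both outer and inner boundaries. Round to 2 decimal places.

40.38 mm

At z = 12.2 mm: the r=6.5 cylinder contributes a regular 12-gon of circumradius 6.5 (perimeter = 2·12·6.500·sin(180°/12) = 40.38 mm); the cube at (5.5, -3) is not intersected at this z (z outside [4, 10]); the cylinder at (3.5, 4) is absent (z outside [12.5, 24]); Taking the union: only the r=6.5 cylinder is present, so the union is just that shape — boundary = 40.38 mm. Overall, the cross-section is a single solid region. Total boundary length (outer) = 40.38 mm.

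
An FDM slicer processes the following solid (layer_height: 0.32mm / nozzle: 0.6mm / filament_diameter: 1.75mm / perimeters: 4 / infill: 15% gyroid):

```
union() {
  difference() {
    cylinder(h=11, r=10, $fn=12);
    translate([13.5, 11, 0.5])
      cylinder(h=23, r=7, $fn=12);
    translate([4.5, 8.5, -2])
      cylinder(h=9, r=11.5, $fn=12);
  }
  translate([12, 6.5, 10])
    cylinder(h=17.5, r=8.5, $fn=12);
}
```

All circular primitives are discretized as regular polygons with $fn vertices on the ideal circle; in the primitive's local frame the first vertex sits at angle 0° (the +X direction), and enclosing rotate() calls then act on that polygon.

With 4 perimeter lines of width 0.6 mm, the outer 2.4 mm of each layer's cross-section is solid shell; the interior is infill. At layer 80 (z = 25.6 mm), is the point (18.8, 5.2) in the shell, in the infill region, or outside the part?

At z = 25.6 mm: the cylinder is absent (z outside [0, 11]); the cylinder at (13.5, 11) does not reach this height (z outside [0.5, 23.5]); the cylinder at (4.5, 8.5) is not intersected at this z (z outside [-2, 7]); Taking the first minus the rest: the first operand is absent here, so nothing remains; the r=8.5 cylinder at (12, 6.5) contributes a regular 12-gon of circumradius 8.5; Combining (union): only the r=8.5 cylinder at (12, 6.5) is present, so the union is just that shape — 1 connected region. Overall, the cross-section is a single solid region. The nearest boundary edge runs (19.36, 2.25)→(20.50, 6.50); distance from the point to it = 1.31 mm. The point is inside the cross-section, 1.31 mm from the nearest boundary — within the 2.4 mm shell band (4 × 0.6).

shell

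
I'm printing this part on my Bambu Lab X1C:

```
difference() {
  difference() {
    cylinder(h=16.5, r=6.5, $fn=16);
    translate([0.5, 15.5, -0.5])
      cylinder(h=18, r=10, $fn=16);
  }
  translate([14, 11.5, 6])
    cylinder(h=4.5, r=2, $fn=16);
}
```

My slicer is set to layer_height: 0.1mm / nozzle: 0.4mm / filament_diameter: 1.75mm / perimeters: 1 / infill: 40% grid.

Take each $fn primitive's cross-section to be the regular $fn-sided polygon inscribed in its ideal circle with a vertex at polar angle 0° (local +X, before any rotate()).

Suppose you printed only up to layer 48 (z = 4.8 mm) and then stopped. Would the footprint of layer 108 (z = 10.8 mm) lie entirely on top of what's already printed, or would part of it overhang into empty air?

Compare the two slices. At z = 4.8: the cylinder: section is a regular 16-gon, circumradius r=6.5 (area = (16/2)·6.500²·sin(360°/16) = 129.35 mm²); the r=10 cylinder at (0.5, 15.5) contributes a regular 16-gon of circumradius 10 (area = (16/2)·10.000²·sin(360°/16) = 306.15 mm²); Taking the first minus the rest: starting from the r=6.5 cylinder (129.35 mm²), the r=10 cylinder at (0.5, 15.5) partially overlaps it — only the 2.48 mm² overlap (of its 306.15 mm²) is removed, clipping the outline — area = 126.87 mm²; the cylinder at (14, 11.5) does not reach this height (z outside [6, 10.5]); Subtracting the remaining from the first: none of the subtracted shapes is present at this height, so the result so far is unchanged — area = 126.87 mm². At z = 10.8: the r=6.5 cylinder contributes a regular 16-gon of circumradius 6.5 (area = (16/2)·6.500²·sin(360°/16) = 129.35 mm²); the r=10 cylinder at (0.5, 15.5) gives a regular 16-gon of circumradius 10 (constant along its height) (area = (16/2)·10.000²·sin(360°/16) = 306.15 mm²); Subtracting the remaining from the first: starting from the r=6.5 cylinder (129.35 mm²), the r=10 cylinder at (0.5, 15.5) partially overlaps it — only the 2.48 mm² overlap (of its 306.15 mm²) is removed, clipping the outline — area = 126.87 mm²; the cylinder at (14, 11.5) does not reach this height (z outside [6, 10.5]); After the difference (first − rest): none of the subtracted shapes is present at this height, so that combined region is unchanged — area = 126.87 mm². Checking containment: the cross-section at z = 10.8 is a subset of the cross-section at z = 4.8.

entirely on top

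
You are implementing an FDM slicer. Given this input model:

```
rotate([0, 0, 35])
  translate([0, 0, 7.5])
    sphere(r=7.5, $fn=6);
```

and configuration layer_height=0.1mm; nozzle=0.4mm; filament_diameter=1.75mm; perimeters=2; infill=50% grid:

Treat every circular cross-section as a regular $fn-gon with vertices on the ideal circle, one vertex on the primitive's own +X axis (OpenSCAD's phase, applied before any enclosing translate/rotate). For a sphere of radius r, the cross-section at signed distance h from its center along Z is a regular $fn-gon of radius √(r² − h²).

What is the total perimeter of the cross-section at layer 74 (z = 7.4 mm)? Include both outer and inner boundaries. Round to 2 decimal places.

At z = 7.4 mm: the r=7.5 sphere slices to a regular 6-gon of circumradius 7.499 (√(r²−h²) with h=0.1 from center) (perimeter = 2·6·7.499·sin(180°/6) = 45.00 mm); (rotated 35° about Z; rotation is an isometry so areas/perimeters/island counts are preserved). Overall, the cross-section is a single solid region. Total boundary length (outer) = 45.00 mm.

45.00 mm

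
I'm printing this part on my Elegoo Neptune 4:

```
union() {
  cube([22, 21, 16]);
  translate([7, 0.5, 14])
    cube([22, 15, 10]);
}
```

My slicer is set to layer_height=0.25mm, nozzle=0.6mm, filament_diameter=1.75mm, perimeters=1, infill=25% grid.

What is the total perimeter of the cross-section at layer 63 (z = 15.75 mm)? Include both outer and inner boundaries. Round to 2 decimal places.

At z = 15.75 mm: the 22×21 cube contributes its full rectangle (perimeter 86.00 mm); the cube at (7, 0.5) is present — its section is the full 22×15 rectangle (perimeter 74.00 mm); Taking the union: the regions partially overlap (shared area 225.00 mm²), so the edge portions inside another operand are dropped and the merged outline is re-measured after clipping — boundary = 100.00 mm. Overall, the cross-section is a single solid region. Total boundary length (outer) = 100.00 mm.

100.00 mm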